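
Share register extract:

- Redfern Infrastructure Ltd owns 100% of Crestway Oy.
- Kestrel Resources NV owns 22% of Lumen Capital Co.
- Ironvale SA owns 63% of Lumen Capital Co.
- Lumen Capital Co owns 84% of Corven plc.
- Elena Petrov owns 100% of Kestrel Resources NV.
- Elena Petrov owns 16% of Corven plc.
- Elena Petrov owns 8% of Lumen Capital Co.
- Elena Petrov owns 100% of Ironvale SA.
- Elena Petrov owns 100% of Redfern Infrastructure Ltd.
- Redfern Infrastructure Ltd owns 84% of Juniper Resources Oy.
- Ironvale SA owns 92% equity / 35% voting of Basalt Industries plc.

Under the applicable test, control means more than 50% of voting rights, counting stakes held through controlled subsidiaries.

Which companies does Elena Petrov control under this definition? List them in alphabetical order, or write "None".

Elena holds 100% of Kestrel, so Elena controls Kestrel.
Elena holds 100% of Ironvale, so Elena controls Ironvale.
Elena holds 100% of Redfern, so Elena controls Redfern.
Ironvale and Kestrel and Elena together hold 63% + 22% + 8% = 93% of Lumen, so Elena controls Lumen.
Redfern holds 84% of Juniper, so Elena controls Juniper.
Elena and Lumen together hold 16% + 84% = 100% of Corven, so Elena controls Corven.
Redfern holds 100% of Crestway, so Elena controls Crestway.
No other company's threshold is met.

Corven plc, Crestway Oy, Ironvale SA, Juniper Resources Oy, Kestrel Resources NV, Lumen Capital Co, Redfern Infrastructure Ltd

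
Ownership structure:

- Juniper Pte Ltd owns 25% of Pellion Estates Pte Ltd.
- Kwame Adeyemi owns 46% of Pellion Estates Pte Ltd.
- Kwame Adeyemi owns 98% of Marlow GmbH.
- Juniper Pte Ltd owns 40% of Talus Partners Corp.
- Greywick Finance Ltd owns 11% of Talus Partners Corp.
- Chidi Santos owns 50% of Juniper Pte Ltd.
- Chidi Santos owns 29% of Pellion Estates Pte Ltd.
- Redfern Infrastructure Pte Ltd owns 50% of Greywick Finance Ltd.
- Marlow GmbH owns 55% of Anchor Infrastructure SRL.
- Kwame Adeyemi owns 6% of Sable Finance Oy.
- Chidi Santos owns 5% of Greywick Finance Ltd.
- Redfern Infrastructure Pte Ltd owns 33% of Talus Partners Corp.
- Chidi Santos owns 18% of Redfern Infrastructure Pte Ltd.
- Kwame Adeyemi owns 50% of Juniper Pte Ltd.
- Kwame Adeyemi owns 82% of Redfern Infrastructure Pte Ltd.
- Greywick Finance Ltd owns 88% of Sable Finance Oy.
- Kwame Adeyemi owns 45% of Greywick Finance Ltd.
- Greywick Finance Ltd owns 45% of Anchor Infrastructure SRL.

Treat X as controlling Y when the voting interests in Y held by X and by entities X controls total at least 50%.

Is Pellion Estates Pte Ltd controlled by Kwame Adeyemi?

Kwame holds 50% of Juniper, so Kwame controls Juniper.
Juniper and Kwame together hold 25% + 46% = 71% of Pellion, so Kwame controls Pellion.

Yes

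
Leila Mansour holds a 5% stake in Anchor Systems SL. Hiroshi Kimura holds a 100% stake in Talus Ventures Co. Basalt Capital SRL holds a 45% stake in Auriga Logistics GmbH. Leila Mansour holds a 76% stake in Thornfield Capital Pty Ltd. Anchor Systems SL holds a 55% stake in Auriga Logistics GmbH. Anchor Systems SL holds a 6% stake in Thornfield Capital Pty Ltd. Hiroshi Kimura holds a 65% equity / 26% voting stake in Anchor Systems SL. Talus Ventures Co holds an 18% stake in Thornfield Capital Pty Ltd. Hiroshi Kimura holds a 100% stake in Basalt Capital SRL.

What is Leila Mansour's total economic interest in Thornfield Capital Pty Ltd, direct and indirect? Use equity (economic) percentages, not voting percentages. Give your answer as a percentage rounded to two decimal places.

76.30%

Leila reaches Thornfield along 2 paths.
Direct stake: 76% = 76%.
Via Anchor: 5% × 6% = 0.3%.
Total: 76% + 0.3% = 76.3%.
Rounded: 76.30%.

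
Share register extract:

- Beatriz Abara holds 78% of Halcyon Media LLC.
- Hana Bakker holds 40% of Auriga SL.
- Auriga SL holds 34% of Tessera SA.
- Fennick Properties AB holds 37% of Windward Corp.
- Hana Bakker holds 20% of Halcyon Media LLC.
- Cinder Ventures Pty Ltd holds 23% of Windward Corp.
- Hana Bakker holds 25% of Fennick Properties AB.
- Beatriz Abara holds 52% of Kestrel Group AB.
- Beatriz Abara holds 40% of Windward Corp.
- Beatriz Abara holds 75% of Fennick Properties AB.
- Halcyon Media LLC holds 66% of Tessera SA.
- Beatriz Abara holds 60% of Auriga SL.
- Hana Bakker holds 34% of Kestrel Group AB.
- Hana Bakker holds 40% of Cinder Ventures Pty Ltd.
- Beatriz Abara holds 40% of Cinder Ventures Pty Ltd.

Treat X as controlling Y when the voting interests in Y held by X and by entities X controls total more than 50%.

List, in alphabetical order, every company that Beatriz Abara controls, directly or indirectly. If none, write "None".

Auriga SL, Fennick Properties AB, Halcyon Media LLC, Kestrel Group AB, Tessera SA, Windward Corp

Beatriz holds 78% of Halcyon, so Beatriz controls Halcyon.
Beatriz holds 75% of Fennick, so Beatriz controls Fennick.
Fennick and Beatriz together hold 37% + 40% = 77% of Windward, so Beatriz controls Windward.
Beatriz holds 60% of Auriga, so Beatriz controls Auriga.
Beatriz holds 52% of Kestrel, so Beatriz controls Kestrel.
Auriga and Halcyon together hold 34% + 66% = 100% of Tessera, so Beatriz controls Tessera.
No other company's threshold is met.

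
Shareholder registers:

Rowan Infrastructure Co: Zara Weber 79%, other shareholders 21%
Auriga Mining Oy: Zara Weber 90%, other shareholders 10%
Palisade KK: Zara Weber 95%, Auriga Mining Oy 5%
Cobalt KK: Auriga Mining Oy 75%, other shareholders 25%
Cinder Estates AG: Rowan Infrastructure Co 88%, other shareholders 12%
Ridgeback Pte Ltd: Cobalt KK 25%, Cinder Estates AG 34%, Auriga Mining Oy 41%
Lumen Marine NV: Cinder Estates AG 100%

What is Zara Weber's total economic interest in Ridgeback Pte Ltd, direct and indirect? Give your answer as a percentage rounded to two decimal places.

77.41%

Zara reaches Ridgeback along 3 paths.
Via Auriga → Cobalt: 90% × 75% × 25% = 16.875%.
Via Rowan → Cinder: 79% × 88% × 34% = 23.6368%.
Via Auriga: 90% × 41% = 36.9%.
Total: 16.875% + 23.6368% + 36.9% = 77.4118%.
Rounded: 77.41%.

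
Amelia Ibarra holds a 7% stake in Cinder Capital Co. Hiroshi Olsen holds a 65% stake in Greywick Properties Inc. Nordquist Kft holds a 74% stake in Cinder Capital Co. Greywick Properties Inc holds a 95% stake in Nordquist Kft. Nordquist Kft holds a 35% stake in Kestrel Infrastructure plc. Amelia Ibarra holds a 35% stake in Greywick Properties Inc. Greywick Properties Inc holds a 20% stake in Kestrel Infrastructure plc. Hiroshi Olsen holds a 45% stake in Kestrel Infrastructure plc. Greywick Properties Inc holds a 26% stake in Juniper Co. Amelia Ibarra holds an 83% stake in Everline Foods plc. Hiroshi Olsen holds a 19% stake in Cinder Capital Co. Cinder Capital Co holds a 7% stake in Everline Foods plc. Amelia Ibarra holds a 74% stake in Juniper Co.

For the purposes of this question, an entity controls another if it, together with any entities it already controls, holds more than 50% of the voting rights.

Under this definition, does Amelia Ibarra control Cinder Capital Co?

Amelia holds 74% of Juniper, so Amelia controls Juniper.
Amelia holds 83% of Everline, so Amelia controls Everline.
In Cinder, Amelia's side holds only 7%, not > 50%.
So Amelia does not control Cinder.

No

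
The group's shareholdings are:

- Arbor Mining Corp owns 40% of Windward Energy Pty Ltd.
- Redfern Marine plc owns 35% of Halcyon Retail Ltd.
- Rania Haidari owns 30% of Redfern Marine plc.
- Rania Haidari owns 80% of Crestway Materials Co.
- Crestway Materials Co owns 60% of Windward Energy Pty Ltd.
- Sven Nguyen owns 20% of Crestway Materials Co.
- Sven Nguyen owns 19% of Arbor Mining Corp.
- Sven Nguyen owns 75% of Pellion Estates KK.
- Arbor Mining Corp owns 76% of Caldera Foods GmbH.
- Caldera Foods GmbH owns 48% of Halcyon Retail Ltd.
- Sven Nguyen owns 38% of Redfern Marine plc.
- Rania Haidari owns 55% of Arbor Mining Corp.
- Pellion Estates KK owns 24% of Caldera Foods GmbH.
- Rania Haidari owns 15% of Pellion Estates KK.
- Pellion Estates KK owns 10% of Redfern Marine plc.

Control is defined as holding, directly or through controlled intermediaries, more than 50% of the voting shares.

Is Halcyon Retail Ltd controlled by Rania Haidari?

No

Rania holds 55% of Arbor, so Rania controls Arbor.
Rania holds 80% of Crestway, so Rania controls Crestway.
Arbor holds 76% of Caldera, so Rania controls Caldera.
Crestway and Arbor together hold 60% + 40% = 100% of Windward, so Rania controls Windward.
In Halcyon, Rania's side holds only 48%, not > 50%.
So Rania does not control Halcyon.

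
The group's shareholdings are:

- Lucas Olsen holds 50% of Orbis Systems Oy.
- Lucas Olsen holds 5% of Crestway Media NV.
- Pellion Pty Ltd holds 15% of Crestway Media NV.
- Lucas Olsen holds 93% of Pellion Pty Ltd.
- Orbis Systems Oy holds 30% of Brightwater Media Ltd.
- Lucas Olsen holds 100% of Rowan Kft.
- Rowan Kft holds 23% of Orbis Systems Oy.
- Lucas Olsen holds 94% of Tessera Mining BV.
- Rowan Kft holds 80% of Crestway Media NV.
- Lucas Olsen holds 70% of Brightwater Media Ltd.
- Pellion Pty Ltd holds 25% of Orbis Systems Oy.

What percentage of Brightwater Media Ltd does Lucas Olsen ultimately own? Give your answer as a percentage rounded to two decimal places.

98.88%

Lucas reaches Brightwater along 4 paths.
Via Pellion → Orbis: 93% × 25% × 30% = 6.975%.
Via Orbis: 50% × 30% = 15%.
Via Rowan → Orbis: 100% × 23% × 30% = 6.9%.
Direct stake: 70% = 70%.
Total: 6.975% + 15% + 6.9% + 70% = 98.875%.
Rounded: 98.88%.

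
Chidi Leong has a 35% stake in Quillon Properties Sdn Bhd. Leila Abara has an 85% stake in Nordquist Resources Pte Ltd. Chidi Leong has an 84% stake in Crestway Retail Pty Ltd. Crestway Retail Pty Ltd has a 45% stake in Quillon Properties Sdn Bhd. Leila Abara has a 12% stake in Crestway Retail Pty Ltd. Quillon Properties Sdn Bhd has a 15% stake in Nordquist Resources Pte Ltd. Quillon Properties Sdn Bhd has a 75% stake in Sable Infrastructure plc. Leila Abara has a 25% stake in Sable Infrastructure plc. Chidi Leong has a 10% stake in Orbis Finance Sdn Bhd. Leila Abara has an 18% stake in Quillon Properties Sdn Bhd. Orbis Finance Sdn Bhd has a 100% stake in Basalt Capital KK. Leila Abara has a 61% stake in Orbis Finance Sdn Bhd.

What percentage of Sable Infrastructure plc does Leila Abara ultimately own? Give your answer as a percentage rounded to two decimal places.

Leila reaches Sable along 3 paths.
Via Quillon: 18% × 75% = 13.5%.
Via Crestway → Quillon: 12% × 45% × 75% = 4.05%.
Direct stake: 25% = 25%.
Total: 13.5% + 4.05% + 25% = 42.55%.

42.55%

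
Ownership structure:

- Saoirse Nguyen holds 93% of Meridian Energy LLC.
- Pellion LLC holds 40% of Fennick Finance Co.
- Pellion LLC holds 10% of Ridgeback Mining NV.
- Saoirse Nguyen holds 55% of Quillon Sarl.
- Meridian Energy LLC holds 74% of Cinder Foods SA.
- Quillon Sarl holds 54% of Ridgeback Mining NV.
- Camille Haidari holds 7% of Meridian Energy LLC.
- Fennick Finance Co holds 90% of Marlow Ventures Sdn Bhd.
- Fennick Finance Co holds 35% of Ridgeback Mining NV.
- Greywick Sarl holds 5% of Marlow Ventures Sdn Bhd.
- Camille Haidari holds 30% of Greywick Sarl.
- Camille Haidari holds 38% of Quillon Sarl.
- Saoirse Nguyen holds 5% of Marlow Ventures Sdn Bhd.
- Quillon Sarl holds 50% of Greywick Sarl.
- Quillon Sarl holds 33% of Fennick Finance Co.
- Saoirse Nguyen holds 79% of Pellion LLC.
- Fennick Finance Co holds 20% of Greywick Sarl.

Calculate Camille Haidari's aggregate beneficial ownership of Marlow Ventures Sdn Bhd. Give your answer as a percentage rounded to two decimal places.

13.86%

Camille reaches Marlow along 4 paths.
Via Quillon → Fennick: 38% × 33% × 90% = 11.286%.
Via Quillon → Fennick → Greywick: 38% × 33% × 20% × 5% = 0.1254%.
Via Greywick: 30% × 5% = 1.5%.
Via Quillon → Greywick: 38% × 50% × 5% = 0.95%.
Total: 11.286% + 0.1254% + 1.5% + 0.95% = 13.8614%.
Rounded: 13.86%.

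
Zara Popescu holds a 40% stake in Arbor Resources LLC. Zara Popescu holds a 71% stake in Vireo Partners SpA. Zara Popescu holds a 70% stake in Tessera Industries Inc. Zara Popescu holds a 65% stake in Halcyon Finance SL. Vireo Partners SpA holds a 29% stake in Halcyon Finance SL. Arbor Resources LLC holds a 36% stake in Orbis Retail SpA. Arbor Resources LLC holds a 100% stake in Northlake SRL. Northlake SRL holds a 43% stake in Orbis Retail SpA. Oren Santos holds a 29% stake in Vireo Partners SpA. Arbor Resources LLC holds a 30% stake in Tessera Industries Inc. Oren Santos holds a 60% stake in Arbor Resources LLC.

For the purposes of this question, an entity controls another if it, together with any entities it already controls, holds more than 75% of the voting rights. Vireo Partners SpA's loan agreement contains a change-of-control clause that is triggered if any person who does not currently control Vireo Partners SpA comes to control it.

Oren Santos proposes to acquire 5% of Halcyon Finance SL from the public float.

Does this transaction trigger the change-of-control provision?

The purchase changes only Oren's holdings, so Oren is the only person who could newly come to control Vireo.
Oren's largest direct stake is 60% in Arbor, which does not meet the threshold, so Oren controls no company.
In Vireo, Oren's side holds only 29%, not > 75%.
So before the transaction, Oren does not control Vireo.
After the purchase, Oren holds 5% of Halcyon directly.
Oren's side now holds 5% of Halcyon, not > 75%, so Oren still does not control Halcyon.
After the transaction, Oren's side holds 29% of Vireo, not > 75%, so Oren still does not control Vireo.
No new person acquires control, so the clause is not triggered.

No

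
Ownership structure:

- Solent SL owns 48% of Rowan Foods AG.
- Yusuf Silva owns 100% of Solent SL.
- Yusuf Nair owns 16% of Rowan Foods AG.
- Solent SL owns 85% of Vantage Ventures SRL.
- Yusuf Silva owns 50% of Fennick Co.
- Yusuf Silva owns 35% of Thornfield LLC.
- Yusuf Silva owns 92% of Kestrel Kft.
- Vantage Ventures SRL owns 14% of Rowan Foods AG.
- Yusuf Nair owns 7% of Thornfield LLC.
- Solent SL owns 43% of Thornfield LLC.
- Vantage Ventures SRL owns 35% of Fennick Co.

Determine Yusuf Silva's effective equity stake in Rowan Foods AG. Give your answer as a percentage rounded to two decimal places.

59.90%

Yusuf Silva reaches Rowan along 2 paths.
Via Solent: 100% × 48% = 48%.
Via Solent → Vantage: 100% × 85% × 14% = 11.9%.
Total: 48% + 11.9% = 59.9%.
Rounded: 59.90%.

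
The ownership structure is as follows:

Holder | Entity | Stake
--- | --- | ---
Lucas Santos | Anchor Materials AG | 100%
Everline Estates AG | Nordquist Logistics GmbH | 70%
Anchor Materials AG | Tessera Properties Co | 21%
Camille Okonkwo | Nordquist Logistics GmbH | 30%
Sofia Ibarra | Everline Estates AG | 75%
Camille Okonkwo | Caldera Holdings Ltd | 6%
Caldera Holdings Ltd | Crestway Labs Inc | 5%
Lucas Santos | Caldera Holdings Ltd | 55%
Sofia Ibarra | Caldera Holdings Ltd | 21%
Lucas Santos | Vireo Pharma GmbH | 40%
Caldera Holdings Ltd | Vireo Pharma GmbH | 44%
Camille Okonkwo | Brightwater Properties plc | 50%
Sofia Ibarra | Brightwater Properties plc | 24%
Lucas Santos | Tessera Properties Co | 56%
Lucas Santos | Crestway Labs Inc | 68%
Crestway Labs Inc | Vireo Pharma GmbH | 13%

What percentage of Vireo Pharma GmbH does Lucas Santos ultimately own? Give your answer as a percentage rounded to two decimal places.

73.40%

Lucas reaches Vireo along 4 paths.
Via Caldera: 55% × 44% = 24.2%.
Direct stake: 40% = 40%.
Via Crestway: 68% × 13% = 8.84%.
Via Caldera → Crestway: 55% × 5% × 13% = 0.3575%.
Total: 24.2% + 40% + 8.84% + 0.3575% = 73.3975%.
Rounded: 73.40%.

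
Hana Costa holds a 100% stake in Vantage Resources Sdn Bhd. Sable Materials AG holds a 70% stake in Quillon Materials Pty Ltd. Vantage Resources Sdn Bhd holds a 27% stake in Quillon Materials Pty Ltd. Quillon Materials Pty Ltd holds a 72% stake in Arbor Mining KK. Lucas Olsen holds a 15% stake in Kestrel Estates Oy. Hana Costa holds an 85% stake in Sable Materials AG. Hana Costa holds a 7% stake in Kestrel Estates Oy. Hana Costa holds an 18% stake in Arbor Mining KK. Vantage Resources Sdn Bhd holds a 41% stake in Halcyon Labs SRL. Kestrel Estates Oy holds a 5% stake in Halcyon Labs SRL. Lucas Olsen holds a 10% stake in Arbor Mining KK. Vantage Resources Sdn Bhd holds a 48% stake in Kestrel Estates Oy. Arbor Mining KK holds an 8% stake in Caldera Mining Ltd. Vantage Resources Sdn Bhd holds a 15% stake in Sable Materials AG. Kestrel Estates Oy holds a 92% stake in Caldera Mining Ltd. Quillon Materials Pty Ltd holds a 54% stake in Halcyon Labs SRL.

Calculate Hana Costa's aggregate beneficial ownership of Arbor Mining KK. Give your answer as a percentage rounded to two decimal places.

Hana reaches Arbor along 4 paths.
Direct stake: 18% = 18%.
Via Vantage → Quillon: 100% × 27% × 72% = 19.44%.
Via Sable → Quillon: 85% × 70% × 72% = 42.84%.
Via Vantage → Sable → Quillon: 100% × 15% × 70% × 72% = 7.56%.
Total: 18% + 19.44% + 42.84% + 7.56% = 87.84%.

87.84%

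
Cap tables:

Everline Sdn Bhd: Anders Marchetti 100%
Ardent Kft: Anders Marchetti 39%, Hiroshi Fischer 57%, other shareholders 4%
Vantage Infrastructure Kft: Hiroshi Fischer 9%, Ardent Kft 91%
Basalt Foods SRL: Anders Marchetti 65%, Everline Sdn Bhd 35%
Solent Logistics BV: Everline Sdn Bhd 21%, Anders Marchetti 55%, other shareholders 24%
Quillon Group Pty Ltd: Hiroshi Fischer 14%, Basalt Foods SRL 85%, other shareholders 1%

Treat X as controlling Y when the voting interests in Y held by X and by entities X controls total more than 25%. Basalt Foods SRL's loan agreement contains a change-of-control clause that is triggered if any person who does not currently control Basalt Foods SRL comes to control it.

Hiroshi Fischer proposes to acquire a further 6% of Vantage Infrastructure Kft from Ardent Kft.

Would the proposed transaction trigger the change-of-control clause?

The purchase adds only to Hiroshi's holdings (Ardent's stake shrinks), so Hiroshi is the only person who could newly come to control Basalt.
Hiroshi holds 57% of Ardent, so Hiroshi controls Ardent.
Hiroshi and Ardent together hold 9% + 91% = 100% of Vantage, so Hiroshi controls Vantage.
Neither Hiroshi nor any entity Hiroshi controls holds any voting interest in Basalt.
So before the transaction, Hiroshi does not control Basalt.
After the purchase, Hiroshi's direct stake in Vantage rises to 9% + 6% = 15%, and Ardent's stake falls to 85%.
Hiroshi and Ardent together hold 15% + 85% = 100% of Vantage, so Hiroshi controls Vantage.
After the transaction, neither Hiroshi nor any entity Hiroshi controls holds a voting interest in Basalt, so Hiroshi still does not control it.
No new person acquires control, so the clause is not triggered.

No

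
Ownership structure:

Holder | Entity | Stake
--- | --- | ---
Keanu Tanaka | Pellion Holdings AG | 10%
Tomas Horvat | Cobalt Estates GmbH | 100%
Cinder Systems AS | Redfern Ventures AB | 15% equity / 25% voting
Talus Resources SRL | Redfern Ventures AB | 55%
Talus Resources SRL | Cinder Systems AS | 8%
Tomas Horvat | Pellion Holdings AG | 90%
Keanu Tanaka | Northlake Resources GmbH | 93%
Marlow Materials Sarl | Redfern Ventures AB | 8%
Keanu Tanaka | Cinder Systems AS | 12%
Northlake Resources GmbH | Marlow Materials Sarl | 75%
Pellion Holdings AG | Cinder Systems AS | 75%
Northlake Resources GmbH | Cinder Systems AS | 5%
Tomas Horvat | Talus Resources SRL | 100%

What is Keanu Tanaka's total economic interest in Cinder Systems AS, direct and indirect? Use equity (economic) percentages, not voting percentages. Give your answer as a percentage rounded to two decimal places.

24.15%

Keanu reaches Cinder along 3 paths.
Via Pellion: 10% × 75% = 7.5%.
Direct stake: 12% = 12%.
Via Northlake: 93% × 5% = 4.65%.
Total: 7.5% + 12% + 4.65% = 24.15%.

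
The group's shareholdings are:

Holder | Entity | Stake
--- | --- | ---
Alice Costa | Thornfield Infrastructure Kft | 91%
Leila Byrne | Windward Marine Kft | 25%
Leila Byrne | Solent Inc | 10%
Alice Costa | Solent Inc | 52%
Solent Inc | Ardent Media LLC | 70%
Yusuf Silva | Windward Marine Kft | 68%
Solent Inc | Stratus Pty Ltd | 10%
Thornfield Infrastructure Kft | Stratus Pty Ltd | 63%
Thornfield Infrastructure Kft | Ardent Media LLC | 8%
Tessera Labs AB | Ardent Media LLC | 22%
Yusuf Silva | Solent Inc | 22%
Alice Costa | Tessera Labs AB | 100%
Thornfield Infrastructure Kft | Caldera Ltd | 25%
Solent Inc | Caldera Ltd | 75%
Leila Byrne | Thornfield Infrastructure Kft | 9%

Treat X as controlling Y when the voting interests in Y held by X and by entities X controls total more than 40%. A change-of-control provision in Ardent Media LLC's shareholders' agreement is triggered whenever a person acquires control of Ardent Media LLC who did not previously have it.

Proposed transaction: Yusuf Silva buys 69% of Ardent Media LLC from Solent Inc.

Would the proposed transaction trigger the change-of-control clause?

The purchase adds only to Yusuf's holdings (Solent's stake shrinks), so Yusuf is the only person who could newly come to control Ardent.
Yusuf holds 68% of Windward, so Yusuf controls Windward.
Neither Yusuf nor any entity Yusuf controls holds any voting interest in Ardent.
So before the transaction, Yusuf does not control Ardent.
After the purchase, Yusuf holds 69% of Ardent directly, and Solent's stake falls to 1%.
Yusuf holds 69% of Ardent, so Yusuf controls Ardent.
Yusuf did not control Ardent before and does after, so the clause is triggered.

Yes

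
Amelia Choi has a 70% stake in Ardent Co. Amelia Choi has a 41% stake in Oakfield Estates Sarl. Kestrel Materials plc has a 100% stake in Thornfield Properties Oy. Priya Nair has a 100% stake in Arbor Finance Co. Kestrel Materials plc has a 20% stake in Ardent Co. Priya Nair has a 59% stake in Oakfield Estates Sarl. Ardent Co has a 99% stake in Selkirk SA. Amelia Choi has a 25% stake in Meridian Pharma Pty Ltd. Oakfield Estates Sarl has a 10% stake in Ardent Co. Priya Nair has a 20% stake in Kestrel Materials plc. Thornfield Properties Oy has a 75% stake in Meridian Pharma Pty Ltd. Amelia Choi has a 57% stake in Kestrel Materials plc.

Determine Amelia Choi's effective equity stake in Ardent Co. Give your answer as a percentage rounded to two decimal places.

Amelia reaches Ardent along 3 paths.
Via Oakfield: 41% × 10% = 4.1%.
Via Kestrel: 57% × 20% = 11.4%.
Direct stake: 70% = 70%.
Total: 4.1% + 11.4% + 70% = 85.5%.
Rounded: 85.50%.

85.50%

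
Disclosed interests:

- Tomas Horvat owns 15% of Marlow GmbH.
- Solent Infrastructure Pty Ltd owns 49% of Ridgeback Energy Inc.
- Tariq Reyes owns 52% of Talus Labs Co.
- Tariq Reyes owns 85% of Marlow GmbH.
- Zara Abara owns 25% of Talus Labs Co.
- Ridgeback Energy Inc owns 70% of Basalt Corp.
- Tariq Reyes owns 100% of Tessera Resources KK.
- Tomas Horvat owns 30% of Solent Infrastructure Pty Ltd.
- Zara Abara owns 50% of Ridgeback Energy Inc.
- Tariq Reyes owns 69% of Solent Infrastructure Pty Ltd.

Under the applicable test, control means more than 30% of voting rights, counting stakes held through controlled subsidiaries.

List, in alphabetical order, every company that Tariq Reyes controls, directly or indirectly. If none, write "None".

Tariq holds 52% of Talus, so Tariq controls Talus.
Tariq holds 69% of Solent, so Tariq controls Solent.
Tariq holds 85% of Marlow, so Tariq controls Marlow.
Solent holds 49% of Ridgeback, so Tariq controls Ridgeback.
Ridgeback holds 70% of Basalt, so Tariq controls Basalt.
Tariq holds 100% of Tessera, so Tariq controls Tessera.

Basalt Corp, Marlow GmbH, Ridgeback Energy Inc, Solent Infrastructure Pty Ltd, Talus Labs Co, Tessera Resources KK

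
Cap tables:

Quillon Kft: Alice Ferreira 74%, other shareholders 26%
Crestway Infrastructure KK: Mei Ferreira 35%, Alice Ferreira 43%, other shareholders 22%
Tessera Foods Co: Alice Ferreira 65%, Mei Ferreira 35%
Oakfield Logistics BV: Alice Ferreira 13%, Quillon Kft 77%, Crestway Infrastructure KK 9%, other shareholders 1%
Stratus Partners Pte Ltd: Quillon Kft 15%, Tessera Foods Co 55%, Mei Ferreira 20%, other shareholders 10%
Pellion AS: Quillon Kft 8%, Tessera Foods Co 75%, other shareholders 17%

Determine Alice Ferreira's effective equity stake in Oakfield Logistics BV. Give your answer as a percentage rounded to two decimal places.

73.85%

Alice reaches Oakfield along 3 paths.
Direct stake: 13% = 13%.
Via Quillon: 74% × 77% = 56.98%.
Via Crestway: 43% × 9% = 3.87%.
Total: 13% + 56.98% + 3.87% = 73.85%.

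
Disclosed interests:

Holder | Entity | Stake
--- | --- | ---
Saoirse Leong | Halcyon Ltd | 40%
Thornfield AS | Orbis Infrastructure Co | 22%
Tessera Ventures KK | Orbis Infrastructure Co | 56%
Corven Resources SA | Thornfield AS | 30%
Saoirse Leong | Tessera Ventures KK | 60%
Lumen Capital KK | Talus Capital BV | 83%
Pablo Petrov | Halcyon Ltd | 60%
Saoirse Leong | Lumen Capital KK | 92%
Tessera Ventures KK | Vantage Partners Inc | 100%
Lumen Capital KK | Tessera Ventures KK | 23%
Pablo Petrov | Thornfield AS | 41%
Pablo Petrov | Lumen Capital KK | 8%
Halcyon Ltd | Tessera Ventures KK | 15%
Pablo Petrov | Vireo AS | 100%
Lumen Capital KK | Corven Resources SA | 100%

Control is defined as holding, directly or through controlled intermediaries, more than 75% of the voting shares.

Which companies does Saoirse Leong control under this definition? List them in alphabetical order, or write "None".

Saoirse holds 92% of Lumen, so Saoirse controls Lumen.
Lumen and Saoirse together hold 23% + 60% = 83% of Tessera, so Saoirse controls Tessera.
Lumen holds 100% of Corven, so Saoirse controls Corven.
Tessera holds 100% of Vantage, so Saoirse controls Vantage.
Lumen holds 83% of Talus, so Saoirse controls Talus.
No other company's threshold is met.

Corven Resources SA, Lumen Capital KK, Talus Capital BV, Tessera Ventures KK, Vantage Partners Inc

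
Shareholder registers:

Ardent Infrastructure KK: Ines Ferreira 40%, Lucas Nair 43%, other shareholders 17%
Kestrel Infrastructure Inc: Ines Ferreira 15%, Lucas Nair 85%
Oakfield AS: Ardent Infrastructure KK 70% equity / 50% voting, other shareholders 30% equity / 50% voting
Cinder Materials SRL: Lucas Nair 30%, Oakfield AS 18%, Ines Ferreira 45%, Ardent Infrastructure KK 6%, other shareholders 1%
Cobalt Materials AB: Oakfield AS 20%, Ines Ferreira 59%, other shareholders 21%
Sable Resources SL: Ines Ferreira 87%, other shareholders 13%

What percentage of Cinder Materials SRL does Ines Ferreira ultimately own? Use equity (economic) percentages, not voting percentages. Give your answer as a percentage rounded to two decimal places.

52.44%

Ines reaches Cinder along 3 paths.
Via Ardent → Oakfield: 40% × 70% × 18% = 5.04%.
Direct stake: 45% = 45%.
Via Ardent: 40% × 6% = 2.4%.
Total: 5.04% + 45% + 2.4% = 52.44%.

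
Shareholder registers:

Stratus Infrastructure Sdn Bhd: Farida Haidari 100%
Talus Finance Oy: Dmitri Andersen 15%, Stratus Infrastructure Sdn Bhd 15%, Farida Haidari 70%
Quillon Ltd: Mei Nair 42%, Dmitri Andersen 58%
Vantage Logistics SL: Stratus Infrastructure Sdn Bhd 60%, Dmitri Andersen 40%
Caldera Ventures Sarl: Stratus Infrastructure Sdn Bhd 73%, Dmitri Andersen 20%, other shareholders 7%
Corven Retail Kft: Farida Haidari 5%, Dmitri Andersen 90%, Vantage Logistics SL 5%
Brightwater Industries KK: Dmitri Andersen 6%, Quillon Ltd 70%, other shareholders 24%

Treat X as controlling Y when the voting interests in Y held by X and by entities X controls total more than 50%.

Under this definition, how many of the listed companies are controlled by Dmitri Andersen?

Dmitri holds 58% of Quillon, so Dmitri controls Quillon.
Dmitri holds 90% of Corven, so Dmitri controls Corven.
Dmitri and Quillon together hold 6% + 70% = 76% of Brightwater, so Dmitri controls Brightwater.
No other company's threshold is met.
Dmitri controls 3 companies.

3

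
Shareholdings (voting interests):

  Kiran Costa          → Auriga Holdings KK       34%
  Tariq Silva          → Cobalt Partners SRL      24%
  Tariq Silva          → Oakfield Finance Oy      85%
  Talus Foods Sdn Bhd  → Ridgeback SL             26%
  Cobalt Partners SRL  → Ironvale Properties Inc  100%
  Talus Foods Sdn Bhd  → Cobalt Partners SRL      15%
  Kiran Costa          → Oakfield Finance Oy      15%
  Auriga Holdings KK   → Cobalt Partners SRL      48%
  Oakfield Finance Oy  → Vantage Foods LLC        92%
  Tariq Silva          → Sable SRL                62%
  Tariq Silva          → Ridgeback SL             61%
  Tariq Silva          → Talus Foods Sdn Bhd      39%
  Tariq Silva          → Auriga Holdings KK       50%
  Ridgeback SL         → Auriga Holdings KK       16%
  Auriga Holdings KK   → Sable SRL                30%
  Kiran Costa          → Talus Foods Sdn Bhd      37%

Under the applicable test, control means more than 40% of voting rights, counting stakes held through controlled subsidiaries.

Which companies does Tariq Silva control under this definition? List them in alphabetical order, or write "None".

Auriga Holdings KK, Cobalt Partners SRL, Ironvale Properties Inc, Oakfield Finance Oy, Ridgeback SL, Sable SRL, Vantage Foods LLC

Tariq holds 61% of Ridgeback, so Tariq controls Ridgeback.
Tariq holds 85% of Oakfield, so Tariq controls Oakfield.
Ridgeback and Tariq together hold 16% + 50% = 66% of Auriga, so Tariq controls Auriga.
Auriga and Tariq together hold 48% + 24% = 72% of Cobalt, so Tariq controls Cobalt.
Oakfield holds 92% of Vantage, so Tariq controls Vantage.
Cobalt holds 100% of Ironvale, so Tariq controls Ironvale.
Tariq and Auriga together hold 62% + 30% = 92% of Sable, so Tariq controls Sable.
No other company's threshold is met.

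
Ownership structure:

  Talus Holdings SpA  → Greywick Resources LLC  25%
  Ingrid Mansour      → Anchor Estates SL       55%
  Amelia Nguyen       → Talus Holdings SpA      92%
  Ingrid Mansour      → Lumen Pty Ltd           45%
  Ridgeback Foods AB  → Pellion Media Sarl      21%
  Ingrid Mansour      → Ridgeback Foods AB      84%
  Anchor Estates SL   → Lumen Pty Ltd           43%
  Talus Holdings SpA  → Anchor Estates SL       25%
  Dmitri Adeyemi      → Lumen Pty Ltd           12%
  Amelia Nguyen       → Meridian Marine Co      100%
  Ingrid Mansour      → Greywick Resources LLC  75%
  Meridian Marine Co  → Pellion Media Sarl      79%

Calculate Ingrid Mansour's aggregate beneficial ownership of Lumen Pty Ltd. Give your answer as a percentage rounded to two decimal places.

68.65%

Ingrid reaches Lumen along 2 paths.
Direct stake: 45% = 45%.
Via Anchor: 55% × 43% = 23.65%.
Total: 45% + 23.65% = 68.65%.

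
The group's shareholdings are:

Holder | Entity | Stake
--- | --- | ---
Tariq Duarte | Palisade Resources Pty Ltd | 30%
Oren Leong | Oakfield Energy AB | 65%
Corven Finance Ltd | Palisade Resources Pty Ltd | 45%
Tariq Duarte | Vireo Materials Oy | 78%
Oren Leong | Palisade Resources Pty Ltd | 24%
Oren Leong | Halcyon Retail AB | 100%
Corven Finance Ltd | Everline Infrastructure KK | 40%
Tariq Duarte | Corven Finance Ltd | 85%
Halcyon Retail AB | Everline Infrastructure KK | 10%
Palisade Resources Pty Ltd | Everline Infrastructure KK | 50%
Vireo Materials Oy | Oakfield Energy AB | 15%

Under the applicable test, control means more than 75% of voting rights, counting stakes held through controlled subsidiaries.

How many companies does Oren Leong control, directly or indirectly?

Oren holds 100% of Halcyon, so Oren controls Halcyon.
No other company's threshold is met.
Oren controls 1 company.

1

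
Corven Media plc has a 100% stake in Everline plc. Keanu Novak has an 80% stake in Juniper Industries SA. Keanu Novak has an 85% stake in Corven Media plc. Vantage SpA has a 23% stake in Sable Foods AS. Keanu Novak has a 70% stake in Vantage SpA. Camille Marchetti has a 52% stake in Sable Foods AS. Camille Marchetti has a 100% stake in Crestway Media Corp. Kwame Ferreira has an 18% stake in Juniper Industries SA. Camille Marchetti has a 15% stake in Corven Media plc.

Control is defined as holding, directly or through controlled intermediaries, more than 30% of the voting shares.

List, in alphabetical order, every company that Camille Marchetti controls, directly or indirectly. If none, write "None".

Crestway Media Corp, Sable Foods AS

Camille holds 52% of Sable, so Camille controls Sable.
Camille holds 100% of Crestway, so Camille controls Crestway.
No other company's threshold is met.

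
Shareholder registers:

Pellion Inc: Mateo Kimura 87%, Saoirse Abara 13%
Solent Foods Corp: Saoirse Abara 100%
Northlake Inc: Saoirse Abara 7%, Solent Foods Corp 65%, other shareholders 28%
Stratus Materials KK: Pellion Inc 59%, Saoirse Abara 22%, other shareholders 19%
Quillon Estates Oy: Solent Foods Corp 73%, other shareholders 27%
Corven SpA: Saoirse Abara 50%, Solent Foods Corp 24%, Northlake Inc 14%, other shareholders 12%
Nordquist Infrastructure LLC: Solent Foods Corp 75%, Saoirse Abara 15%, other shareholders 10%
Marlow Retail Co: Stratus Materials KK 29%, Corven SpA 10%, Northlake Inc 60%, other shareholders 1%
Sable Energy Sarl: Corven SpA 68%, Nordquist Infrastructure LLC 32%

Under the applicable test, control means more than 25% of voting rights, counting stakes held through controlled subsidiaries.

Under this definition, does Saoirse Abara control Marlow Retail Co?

Yes

Saoirse holds 100% of Solent, so Saoirse controls Solent.
Saoirse and Solent together hold 7% + 65% = 72% of Northlake, so Saoirse controls Northlake.
Saoirse and Solent and Northlake together hold 50% + 24% + 14% = 88% of Corven, so Saoirse controls Corven.
Corven and Northlake together hold 10% + 60% = 70% of Marlow, so Saoirse controls Marlow.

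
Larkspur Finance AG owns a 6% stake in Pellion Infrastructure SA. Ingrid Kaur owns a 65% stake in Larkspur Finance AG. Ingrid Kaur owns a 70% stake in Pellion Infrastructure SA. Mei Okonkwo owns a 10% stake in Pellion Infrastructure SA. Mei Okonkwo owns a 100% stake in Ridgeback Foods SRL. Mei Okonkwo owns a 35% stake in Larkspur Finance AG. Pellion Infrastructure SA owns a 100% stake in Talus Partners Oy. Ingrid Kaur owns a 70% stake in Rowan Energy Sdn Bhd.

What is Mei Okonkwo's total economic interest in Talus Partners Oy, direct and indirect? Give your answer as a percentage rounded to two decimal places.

Mei reaches Talus along 2 paths.
Via Pellion: 10% × 100% = 10%.
Via Larkspur → Pellion: 35% × 6% × 100% = 2.1%.
Total: 10% + 2.1% = 12.1%.
Rounded: 12.10%.

12.10%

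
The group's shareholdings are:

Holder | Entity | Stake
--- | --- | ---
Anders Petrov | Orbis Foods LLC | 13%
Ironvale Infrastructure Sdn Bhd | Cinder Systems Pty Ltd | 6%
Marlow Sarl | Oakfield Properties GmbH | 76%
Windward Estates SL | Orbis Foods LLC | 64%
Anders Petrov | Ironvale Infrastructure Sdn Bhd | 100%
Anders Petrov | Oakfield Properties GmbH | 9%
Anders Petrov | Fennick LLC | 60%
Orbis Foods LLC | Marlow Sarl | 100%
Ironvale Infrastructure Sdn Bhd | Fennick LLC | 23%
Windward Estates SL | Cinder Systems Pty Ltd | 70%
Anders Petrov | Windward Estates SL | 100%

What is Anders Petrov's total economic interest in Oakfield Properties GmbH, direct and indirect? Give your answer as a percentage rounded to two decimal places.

Anders reaches Oakfield along 3 paths.
Direct stake: 9% = 9%.
Via Windward → Orbis → Marlow: 100% × 64% × 100% × 76% = 48.64%.
Via Orbis → Marlow: 13% × 100% × 76% = 9.88%.
Total: 9% + 48.64% + 9.88% = 67.52%.

67.52%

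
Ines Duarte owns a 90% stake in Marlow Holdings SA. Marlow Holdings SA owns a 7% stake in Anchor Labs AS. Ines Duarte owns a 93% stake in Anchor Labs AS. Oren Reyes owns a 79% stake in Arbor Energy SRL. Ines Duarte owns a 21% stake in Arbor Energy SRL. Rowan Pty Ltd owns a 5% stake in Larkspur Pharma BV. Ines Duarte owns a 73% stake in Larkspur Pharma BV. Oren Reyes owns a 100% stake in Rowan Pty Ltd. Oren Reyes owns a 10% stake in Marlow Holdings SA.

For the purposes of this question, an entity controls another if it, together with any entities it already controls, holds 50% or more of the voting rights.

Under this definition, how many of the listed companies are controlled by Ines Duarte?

3

Ines holds 90% of Marlow, so Ines controls Marlow.
Ines holds 73% of Larkspur, so Ines controls Larkspur.
Marlow and Ines together hold 7% + 93% = 100% of Anchor, so Ines controls Anchor.
No other company's threshold is met.
Ines controls 3 companies.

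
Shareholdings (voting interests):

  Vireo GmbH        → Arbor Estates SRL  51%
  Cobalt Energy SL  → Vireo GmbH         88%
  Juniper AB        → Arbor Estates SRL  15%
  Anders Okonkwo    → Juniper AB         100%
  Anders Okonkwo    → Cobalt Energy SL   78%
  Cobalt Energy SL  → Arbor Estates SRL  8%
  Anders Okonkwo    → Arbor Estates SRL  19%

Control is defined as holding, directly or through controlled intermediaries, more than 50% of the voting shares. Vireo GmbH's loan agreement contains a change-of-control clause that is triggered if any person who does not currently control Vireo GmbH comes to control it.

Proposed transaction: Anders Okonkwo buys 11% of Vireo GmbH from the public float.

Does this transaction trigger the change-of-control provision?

The purchase changes only Anders's holdings, so Anders is the only person who could newly come to control Vireo.
Anders holds 78% of Cobalt, so Anders controls Cobalt.
Cobalt holds 88% of Vireo, so Anders controls Vireo.
So Anders already controls Vireo before the transaction.
After the purchase, Anders holds 11% of Vireo directly.
Anders controlled Vireo already, so this is not a new person acquiring control; every other person's position is unchanged or reduced.
No new person acquires control, so the clause is not triggered.

No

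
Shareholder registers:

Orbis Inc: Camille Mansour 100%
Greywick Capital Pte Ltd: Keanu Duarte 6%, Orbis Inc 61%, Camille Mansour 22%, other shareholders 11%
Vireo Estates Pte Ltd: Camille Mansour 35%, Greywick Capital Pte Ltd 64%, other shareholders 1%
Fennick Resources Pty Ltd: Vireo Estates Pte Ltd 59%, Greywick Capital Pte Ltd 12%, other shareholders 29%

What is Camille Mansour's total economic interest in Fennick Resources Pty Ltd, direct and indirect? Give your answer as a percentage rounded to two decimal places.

Camille reaches Fennick along 5 paths.
Via Vireo: 35% × 59% = 20.65%.
Via Orbis → Greywick → Vireo: 100% × 61% × 64% × 59% = 23.0336%.
Via Greywick → Vireo: 22% × 64% × 59% = 8.3072%.
Via Orbis → Greywick: 100% × 61% × 12% = 7.32%.
Via Greywick: 22% × 12% = 2.64%.
Total: 20.65% + 23.0336% + 8.3072% + 7.32% + 2.64% = 61.9508%.
Rounded: 61.95%.

61.95%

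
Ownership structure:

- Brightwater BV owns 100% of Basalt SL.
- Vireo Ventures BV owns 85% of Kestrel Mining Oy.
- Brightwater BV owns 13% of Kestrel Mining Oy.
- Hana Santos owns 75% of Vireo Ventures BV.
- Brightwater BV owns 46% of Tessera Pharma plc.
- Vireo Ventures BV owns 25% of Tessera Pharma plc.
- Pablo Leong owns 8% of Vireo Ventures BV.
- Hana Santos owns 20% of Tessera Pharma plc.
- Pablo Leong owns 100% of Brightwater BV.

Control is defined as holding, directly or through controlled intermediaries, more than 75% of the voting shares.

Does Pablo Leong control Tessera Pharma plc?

No

Pablo holds 100% of Brightwater, so Pablo controls Brightwater.
Brightwater holds 100% of Basalt, so Pablo controls Basalt.
In Tessera, Pablo's side holds only 46%, not > 75%.
So Pablo does not control Tessera.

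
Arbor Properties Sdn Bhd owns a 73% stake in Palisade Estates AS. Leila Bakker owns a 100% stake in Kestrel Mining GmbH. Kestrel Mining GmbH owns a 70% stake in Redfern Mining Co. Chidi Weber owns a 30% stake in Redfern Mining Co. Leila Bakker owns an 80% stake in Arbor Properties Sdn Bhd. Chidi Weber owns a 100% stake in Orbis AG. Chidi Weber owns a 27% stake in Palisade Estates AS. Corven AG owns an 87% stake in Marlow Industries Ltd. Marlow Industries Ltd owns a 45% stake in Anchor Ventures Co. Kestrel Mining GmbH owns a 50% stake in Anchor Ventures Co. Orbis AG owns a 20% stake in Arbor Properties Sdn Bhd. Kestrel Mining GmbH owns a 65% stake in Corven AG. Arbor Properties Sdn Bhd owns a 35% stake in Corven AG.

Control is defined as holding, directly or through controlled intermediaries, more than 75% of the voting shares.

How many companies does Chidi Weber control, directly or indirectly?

Chidi holds 100% of Orbis, so Chidi controls Orbis.
No other company's threshold is met.
Chidi controls 1 company.

1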